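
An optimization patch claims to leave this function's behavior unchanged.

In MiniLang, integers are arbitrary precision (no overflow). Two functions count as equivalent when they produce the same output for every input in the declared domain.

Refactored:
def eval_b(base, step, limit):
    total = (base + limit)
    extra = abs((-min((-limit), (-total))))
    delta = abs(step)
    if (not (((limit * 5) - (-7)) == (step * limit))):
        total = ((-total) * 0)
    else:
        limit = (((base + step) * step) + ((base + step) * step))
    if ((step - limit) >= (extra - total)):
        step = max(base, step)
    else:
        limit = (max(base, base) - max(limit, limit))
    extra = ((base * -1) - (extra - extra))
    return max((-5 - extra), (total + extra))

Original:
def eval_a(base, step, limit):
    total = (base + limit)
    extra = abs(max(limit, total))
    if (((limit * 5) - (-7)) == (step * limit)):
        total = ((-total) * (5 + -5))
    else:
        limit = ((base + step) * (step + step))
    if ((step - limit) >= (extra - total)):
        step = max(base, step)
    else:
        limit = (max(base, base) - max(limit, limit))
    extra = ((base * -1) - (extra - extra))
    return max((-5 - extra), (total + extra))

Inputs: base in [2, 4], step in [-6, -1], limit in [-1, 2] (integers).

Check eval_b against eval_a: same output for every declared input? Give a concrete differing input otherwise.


At base=2, step=-6, limit=-1: eval_a gives -1, eval_b gives -2.
verdict: not equivalent; witness: base=2, step=-6, limit=-1


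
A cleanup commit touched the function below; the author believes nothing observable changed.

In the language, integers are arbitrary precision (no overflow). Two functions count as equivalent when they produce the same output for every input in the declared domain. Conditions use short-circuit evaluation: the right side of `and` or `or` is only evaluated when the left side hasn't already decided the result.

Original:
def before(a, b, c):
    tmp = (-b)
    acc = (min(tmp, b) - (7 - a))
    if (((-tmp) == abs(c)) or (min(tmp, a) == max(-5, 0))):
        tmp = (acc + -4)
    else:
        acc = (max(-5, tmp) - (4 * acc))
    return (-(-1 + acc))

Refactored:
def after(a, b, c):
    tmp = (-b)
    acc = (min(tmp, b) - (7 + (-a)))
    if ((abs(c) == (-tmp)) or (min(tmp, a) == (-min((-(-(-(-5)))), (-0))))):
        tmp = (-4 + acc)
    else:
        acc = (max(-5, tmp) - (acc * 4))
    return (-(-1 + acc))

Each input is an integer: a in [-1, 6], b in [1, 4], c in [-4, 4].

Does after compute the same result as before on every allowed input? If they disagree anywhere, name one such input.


This is a faithful refactor — arithmetic usage differs; also min/max/abs usage differs, but the computed results match everywhere.
Spot check at a=2, b=1, c=-2 — before: tmp=-1, then acc=-6, then (((-tmp) == abs(c)) or (min(tmp, a) == max(-5, 0))) is false, then acc=23, then returns -22. after: tmp=-1, then acc=-6, then ((abs(c) == (-tmp)) or (min(tmp, a) == (-min((-(-(-(-5)))), (-0))))) is false, then acc=23, then returns -22. Both give -22.
Sweeping the whole domain (288 inputs) finds no disagreement.
verdict: equivalent


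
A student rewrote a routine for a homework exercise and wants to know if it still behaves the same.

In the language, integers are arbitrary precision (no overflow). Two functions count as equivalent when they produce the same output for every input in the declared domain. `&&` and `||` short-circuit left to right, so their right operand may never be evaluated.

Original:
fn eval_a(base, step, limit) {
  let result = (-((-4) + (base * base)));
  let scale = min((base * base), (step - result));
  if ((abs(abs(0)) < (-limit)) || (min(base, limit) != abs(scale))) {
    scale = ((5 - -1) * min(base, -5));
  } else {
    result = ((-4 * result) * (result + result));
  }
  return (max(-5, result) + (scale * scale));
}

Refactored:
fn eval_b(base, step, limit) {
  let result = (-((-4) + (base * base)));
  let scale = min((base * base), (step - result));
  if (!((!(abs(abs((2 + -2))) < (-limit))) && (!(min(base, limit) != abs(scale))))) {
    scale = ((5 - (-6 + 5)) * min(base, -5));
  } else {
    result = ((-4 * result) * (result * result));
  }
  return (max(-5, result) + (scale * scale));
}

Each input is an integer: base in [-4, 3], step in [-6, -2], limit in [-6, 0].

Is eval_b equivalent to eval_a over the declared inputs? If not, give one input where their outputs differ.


base=3, step=-5, limit=0 yields -5 from eval_a but 500 from eval_b.
verdict: not equivalent; witness: base=3, step=-5, limit=0


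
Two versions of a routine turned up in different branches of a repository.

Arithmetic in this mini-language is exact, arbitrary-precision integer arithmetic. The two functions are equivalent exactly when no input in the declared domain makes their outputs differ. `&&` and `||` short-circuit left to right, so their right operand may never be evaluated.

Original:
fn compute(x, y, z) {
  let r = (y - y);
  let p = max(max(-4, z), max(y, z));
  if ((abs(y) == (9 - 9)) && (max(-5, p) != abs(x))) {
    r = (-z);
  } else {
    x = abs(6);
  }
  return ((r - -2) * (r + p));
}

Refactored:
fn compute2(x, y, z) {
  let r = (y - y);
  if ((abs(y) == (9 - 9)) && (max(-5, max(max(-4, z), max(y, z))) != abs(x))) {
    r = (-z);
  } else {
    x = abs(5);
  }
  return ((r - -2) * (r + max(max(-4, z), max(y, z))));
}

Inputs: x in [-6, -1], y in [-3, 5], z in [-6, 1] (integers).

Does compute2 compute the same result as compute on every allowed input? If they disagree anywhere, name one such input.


The edit looks behavioral (`6` became `5`), but over these ranges it never changes the outcome; all 432 inputs agree.
verdict: equivalent


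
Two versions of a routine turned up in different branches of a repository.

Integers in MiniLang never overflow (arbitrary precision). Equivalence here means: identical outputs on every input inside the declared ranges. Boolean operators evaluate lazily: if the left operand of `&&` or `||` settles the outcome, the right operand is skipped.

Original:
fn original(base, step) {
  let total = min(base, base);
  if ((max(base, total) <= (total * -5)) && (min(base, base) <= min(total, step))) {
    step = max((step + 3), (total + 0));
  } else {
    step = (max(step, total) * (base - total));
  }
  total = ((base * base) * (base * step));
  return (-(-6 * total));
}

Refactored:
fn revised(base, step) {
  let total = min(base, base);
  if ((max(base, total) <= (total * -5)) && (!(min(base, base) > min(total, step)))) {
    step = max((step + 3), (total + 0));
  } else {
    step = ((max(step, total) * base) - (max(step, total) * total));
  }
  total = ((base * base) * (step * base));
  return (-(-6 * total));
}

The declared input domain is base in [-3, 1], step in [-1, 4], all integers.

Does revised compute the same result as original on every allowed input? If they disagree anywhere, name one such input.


Behavior is preserved: although boolean connective usage differs; comparison usage differs; min/max/abs usage differs; arithmetic usage differs, the outputs never diverge.
One worked example (base=0, step=4) — original: total = 0; ((max(base, total) <= (total * -5)) && (min(base, base) <= min(total, step))) -> true; step = 7; total = 0; return 0; revised: total = 0; ((max(base, total) <= (total * -5)) && (!(min(base, base) > min(total, step)))) -> true; step = 7; total = 0; return 0; agreement on 0.
Checked all 30 inputs in the declared domain: the outputs agree on every one.
verdict: equivalent


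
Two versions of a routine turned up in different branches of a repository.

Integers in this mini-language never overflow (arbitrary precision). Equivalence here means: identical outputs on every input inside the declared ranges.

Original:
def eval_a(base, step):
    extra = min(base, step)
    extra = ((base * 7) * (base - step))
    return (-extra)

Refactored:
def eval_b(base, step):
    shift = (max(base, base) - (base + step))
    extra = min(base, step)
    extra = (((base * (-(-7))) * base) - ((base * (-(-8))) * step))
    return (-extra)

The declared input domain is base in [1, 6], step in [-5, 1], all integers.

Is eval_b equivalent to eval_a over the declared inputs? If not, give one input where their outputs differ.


base=1, step=-5 yields -42 from eval_a but -47 from eval_b.
verdict: not equivalent; witness: base=1, step=-5


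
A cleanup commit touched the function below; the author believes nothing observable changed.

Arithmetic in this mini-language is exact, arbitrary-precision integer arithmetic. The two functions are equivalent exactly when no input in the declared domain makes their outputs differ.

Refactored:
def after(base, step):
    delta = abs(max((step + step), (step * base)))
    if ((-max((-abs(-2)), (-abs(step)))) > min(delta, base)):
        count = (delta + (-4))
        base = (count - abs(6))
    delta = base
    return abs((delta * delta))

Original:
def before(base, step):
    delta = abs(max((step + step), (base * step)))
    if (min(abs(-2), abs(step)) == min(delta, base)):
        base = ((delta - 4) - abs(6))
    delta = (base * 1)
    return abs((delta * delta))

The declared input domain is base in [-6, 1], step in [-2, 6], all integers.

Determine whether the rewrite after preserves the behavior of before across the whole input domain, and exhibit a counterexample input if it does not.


Run the pair on base=-6, step=-2.
before: delta := 12 | (min(abs(-2), abs(step)) == min(delta, base)): false | delta := -6 | result 36
after: delta := 12 | ((-max((-abs(-2)), (-abs(step)))) > min(delta, base)): true | count := 8 | base := 2 | delta := 2 | result 4
36 vs 4 — the two versions disagree here.
verdict: not equivalent; witness: base=-6, step=-2


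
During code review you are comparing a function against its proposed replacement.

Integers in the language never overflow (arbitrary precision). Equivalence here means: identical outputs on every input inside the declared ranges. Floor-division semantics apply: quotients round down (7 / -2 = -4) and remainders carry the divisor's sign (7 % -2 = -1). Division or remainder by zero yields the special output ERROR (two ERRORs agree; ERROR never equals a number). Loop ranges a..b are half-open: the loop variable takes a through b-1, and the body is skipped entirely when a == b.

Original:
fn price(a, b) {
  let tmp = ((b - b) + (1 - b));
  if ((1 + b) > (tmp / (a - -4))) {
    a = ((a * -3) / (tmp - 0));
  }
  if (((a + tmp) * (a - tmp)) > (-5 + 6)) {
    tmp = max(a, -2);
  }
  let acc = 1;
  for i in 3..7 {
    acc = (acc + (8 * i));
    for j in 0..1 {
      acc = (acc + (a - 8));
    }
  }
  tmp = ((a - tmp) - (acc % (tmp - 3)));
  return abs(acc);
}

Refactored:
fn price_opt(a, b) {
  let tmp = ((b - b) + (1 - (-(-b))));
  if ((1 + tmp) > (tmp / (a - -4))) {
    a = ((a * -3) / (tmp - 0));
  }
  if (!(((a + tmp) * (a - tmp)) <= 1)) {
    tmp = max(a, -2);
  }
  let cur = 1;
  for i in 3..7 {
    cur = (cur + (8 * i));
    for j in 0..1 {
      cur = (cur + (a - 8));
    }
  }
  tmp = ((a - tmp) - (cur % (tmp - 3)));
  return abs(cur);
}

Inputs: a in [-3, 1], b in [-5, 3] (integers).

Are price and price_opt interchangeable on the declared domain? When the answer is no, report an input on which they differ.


Input a=-3, b=-5: 101 from price versus 117 from price_opt.
verdict: not equivalent; witness: a=-3, b=-5


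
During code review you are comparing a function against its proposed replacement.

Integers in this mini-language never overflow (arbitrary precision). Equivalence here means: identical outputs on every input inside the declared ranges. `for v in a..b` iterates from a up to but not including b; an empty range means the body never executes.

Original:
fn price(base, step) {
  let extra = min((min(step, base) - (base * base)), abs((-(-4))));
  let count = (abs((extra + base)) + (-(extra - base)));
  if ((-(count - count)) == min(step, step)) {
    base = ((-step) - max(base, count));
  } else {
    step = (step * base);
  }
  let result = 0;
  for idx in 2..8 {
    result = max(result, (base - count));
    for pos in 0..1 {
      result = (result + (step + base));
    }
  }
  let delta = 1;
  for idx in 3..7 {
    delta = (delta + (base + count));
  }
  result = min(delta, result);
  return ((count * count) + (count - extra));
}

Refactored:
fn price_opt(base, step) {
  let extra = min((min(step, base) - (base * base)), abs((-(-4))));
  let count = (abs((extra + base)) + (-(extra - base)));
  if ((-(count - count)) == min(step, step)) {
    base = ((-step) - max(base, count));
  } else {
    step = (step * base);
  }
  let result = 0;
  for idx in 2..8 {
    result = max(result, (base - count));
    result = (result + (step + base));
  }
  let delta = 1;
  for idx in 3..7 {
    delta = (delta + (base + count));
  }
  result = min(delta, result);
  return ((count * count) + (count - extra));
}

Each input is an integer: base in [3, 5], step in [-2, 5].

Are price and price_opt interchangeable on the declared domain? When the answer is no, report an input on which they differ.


The two versions differ — the changes include statement counts differ, loop structure differs, local variable names differ.
Tracing base=3, step=2: price: extra=-7, then count=14, then ((-(count - count)) == min(step, step)) is false, then step=6, then result=0, then (idx=2), then result=0, then (pos=0), then result=9, then (idx=3), then result=9, then (pos=0), then result=18, then (idx=4), then result=18, then (pos=0), then result=27, then (idx=5), then result=27, then (pos=0), then result=36, then (idx=6), then result=36, then (pos=0), then result=45, then (idx=7), then result=45, then (pos=0), then result=54, then delta=1, then (idx=3), then delta=18, then (idx=4), then delta=35, then (idx=5), then delta=52, then (idx=6), then delta=69, then result=54, then returns 217 | price_opt: extra=-7, then count=14, then ((-(count - count)) == min(step, step)) is false, then step=6, then result=0, then (idx=2), then result=0, then result=9, then (idx=3), then result=9, then result=18, then (idx=4), then result=18, then result=27, then (idx=5), then result=27, then result=36, then (idx=6), then result=36, then result=45, then (idx=7), then result=45, then result=54, then delta=1, then (idx=3), then delta=18, then (idx=4), then delta=35, then (idx=5), then delta=52, then (idx=6), then delta=69, then result=54, then returns 217 — matching result 217.
Every one of the 24 inputs gives matching results.
verdict: equivalent


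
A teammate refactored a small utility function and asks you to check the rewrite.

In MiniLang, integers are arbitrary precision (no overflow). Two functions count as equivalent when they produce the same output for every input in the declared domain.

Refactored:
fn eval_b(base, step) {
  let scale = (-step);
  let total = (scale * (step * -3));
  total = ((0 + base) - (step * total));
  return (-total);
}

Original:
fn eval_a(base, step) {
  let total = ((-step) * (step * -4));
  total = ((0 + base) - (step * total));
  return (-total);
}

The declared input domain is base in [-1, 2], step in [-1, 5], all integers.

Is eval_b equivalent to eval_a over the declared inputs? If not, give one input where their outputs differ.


base=-1, step=-1 yields -3 from eval_a but -2 from eval_b.
verdict: not equivalent; witness: base=-1, step=-1


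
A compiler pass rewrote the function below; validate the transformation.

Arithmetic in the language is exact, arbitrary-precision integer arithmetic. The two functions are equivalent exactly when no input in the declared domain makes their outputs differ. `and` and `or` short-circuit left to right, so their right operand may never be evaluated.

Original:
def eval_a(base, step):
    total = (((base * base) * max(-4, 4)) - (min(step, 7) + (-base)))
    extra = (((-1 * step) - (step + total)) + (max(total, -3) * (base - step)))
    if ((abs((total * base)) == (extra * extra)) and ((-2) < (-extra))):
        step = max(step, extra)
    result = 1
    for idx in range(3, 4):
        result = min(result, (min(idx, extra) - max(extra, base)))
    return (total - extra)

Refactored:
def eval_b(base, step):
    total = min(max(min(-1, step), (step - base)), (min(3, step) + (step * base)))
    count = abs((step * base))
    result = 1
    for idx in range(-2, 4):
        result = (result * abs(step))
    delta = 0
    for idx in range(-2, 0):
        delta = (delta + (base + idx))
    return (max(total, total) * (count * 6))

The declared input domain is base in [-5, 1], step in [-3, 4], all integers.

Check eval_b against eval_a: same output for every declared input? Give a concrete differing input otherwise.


The rewrite breaks on base=-5, step=-3, where the results are 386 and 180.
eval_a: total becomes 98; next extra becomes -288; next ((abs((total * base)) == (extra * extra)) and ((-2) < (-extra))) evaluates to false; next result becomes 1; next at idx=3:; next result becomes -283; next final value 386
eval_b: total becomes 2; next count becomes 15; next result becomes 1; next at idx=-2:; next result becomes 3; next at idx=-1:; next result becomes 9; next at idx=0:; next result becomes 27; next at idx=1:; next result becomes 81; next at idx=2:; next result becomes 243; next at idx=3:; next result becomes 729; next delta becomes 0; next at idx=-2:; next delta becomes -7; next at idx=-1:; next delta becomes -13; next final value 180
verdict: not equivalent; witness: base=-5, step=-3


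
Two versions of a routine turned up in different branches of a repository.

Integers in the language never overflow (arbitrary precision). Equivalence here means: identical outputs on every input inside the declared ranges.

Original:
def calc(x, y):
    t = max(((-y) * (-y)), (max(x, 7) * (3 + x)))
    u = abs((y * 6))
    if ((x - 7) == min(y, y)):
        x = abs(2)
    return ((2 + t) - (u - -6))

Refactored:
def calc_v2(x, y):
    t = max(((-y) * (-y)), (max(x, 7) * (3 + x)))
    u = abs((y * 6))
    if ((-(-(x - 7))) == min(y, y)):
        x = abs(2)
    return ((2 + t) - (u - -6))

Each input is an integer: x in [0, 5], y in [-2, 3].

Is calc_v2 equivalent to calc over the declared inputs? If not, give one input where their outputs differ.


Comparing the listings, the differences include: same computation, different form.
As a probe, take x=4, y=-1: calc runs t = 49; u = 6; ((x - 7) == min(y, y)) -> false; return 39; calc_v2 runs t = 49; u = 6; ((-(-(x - 7))) == min(y, y)) -> false; return 39; both end at 39.
Every one of the 36 inputs gives matching results.
verdict: equivalent


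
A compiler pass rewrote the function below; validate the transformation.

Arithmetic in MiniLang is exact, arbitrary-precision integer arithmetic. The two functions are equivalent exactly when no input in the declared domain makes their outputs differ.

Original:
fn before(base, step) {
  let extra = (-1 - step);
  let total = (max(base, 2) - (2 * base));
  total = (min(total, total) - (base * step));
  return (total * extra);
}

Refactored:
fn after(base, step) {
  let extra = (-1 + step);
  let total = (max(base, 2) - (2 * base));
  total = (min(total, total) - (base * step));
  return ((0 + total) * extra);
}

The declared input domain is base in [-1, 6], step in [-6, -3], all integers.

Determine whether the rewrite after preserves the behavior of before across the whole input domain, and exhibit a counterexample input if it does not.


Input base=-1, step=-6: -10 from before versus 14 from after.
verdict: not equivalent; witness: base=-1, step=-6


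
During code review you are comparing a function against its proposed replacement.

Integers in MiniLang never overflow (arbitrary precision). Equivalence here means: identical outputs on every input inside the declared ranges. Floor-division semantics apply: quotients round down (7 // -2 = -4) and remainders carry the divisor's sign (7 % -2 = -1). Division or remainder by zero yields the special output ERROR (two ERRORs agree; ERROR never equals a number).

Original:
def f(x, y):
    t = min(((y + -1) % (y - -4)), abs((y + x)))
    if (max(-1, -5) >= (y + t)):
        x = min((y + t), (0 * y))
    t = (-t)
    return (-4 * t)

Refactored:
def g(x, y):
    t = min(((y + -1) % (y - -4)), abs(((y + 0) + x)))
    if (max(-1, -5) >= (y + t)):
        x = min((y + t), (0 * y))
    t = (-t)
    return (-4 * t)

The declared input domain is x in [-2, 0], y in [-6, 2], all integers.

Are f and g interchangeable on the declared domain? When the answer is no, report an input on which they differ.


Reading the diff, among the changes: arithmetic usage differs, constant usage differs.
As a probe, take x=-1, y=-1: f runs t := 1 | (max(-1, -5) >= (y + t)): false | t := -1 | result 4; g runs t := 1 | (max(-1, -5) >= (y + t)): false | t := -1 | result 4; both end at 4.
Checked all 27 inputs in the declared domain: the outputs agree on every one.
verdict: equivalent


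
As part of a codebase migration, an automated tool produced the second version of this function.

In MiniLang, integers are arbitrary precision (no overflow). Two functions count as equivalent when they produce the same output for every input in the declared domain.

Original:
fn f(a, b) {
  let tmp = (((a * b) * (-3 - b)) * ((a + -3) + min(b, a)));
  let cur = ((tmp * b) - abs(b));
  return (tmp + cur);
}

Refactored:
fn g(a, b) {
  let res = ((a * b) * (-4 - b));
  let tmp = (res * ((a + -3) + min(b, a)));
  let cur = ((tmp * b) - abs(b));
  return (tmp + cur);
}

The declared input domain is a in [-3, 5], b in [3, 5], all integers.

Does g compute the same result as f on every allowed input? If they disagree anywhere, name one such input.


The rewrite breaks on a=-3, b=3, where the results are -1947 and -2271.
f: tmp=-486, then cur=-1461, then returns -1947
g: res=63, then tmp=-567, then cur=-1704, then returns -2271
verdict: not equivalent; witness: a=-3, b=3


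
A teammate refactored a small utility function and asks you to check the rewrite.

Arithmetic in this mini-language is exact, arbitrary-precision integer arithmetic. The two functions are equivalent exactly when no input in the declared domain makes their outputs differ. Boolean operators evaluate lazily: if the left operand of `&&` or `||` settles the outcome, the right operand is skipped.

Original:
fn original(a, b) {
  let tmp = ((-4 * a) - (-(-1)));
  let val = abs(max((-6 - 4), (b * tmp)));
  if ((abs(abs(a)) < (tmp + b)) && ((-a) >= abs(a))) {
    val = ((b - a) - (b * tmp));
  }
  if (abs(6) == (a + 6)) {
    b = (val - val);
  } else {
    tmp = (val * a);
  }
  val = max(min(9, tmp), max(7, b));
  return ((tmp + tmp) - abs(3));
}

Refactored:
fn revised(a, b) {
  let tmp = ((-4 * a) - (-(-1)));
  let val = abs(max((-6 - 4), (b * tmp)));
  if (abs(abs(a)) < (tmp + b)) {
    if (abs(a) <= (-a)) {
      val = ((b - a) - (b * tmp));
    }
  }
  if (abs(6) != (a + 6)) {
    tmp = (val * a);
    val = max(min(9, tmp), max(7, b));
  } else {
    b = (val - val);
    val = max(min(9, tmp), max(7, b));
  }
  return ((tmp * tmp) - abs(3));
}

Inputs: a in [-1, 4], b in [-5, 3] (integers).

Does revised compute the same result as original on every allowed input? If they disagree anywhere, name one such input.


a=-1, b=-5 yields -23 from original but 97 from revised.
verdict: not equivalent; witness: a=-1, b=-5


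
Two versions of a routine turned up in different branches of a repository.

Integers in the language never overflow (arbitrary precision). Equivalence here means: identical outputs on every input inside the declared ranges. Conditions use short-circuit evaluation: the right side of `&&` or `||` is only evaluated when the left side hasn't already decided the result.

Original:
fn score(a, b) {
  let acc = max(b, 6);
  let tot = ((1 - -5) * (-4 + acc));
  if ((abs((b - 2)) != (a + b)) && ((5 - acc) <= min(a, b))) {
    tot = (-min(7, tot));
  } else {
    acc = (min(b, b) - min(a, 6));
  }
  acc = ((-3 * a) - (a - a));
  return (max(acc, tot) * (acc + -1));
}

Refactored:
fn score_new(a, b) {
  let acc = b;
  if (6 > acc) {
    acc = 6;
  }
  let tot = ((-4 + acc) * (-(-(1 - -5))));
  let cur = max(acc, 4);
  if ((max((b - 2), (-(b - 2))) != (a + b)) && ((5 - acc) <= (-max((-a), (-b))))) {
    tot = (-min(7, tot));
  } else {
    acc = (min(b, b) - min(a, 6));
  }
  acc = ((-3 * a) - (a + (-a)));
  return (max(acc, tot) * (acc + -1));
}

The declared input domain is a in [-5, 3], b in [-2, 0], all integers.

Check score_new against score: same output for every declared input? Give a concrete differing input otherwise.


Equivalent. There is a behavioral-looking edit here, yet the outcome never shifts on this domain.
Checked all 27 inputs in the declared domain: the outputs agree on every one.
One worked example (a=-4, b=0) — score: acc = 6; tot = 12; ((abs((b - 2)) != (a + b)) && ((5 - acc) <= min(a, b))) -> false; acc = 4; acc = 12; return 132; score_new: acc = 0; (6 > acc) -> true; acc = 6; tot = 12; cur = 6; ((max((b - 2), (-(b - 2))) != (a + b)) && ((5 - acc) <= (-max((-a), (-b))))) -> false; acc = 4; acc = 12; return 132; agreement on 132.
verdict: equivalent


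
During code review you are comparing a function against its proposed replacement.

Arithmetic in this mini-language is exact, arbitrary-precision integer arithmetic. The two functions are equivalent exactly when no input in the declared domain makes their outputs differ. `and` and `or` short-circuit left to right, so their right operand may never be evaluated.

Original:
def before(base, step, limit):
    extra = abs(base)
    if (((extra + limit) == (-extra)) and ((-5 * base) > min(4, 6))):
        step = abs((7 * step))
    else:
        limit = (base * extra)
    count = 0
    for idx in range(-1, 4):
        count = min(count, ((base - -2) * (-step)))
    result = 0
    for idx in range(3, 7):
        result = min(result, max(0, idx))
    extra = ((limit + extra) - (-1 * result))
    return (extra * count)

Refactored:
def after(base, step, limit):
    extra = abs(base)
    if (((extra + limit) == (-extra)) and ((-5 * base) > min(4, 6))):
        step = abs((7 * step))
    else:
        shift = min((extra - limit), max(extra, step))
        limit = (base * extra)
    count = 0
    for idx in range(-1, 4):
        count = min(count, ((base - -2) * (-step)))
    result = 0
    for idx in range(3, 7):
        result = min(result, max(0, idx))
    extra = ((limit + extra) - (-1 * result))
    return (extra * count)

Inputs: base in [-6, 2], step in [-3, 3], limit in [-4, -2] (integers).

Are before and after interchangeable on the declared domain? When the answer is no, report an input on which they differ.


The two are interchangeable: local variable names differ; arithmetic usage differs; statement counts differ; min/max/abs usage differs, and every declared input agrees.
Tracing base=0, step=3, limit=-3: before: extra becomes 0; next (((extra + limit) == (-extra)) and ((-5 * base) > min(4, 6))) evaluates to false; next limit becomes 0; next count becomes 0; next at idx=-1:; next count becomes -6; next at idx=0:; next count becomes -6; next at idx=1:; next count becomes -6; next at idx=2:; next count becomes -6; next at idx=3:; next count becomes -6; next result becomes 0; next at idx=3:; next result becomes 0; next at idx=4:; next result becomes 0; next at idx=5:; next result becomes 0; next at idx=6:; next result becomes 0; next extra becomes 0; next final value 0 | after: extra becomes 0; next (((extra + limit) == (-extra)) and ((-5 * base) > min(4, 6))) evaluates to false; next shift becomes 3; next limit becomes 0; next count becomes 0; next at idx=-1:; next count becomes -6; next at idx=0:; next count becomes -6; next at idx=1:; next count becomes -6; next at idx=2:; next count becomes -6; next at idx=3:; next count becomes -6; next result becomes 0; next at idx=3:; next result becomes 0; next at idx=4:; next result becomes 0; next at idx=5:; next result becomes 0; next at idx=6:; next result becomes 0; next extra becomes 0; next final value 0 — matching result 0.
Sweeping the whole domain (189 inputs) finds no disagreement.
verdict: equivalent


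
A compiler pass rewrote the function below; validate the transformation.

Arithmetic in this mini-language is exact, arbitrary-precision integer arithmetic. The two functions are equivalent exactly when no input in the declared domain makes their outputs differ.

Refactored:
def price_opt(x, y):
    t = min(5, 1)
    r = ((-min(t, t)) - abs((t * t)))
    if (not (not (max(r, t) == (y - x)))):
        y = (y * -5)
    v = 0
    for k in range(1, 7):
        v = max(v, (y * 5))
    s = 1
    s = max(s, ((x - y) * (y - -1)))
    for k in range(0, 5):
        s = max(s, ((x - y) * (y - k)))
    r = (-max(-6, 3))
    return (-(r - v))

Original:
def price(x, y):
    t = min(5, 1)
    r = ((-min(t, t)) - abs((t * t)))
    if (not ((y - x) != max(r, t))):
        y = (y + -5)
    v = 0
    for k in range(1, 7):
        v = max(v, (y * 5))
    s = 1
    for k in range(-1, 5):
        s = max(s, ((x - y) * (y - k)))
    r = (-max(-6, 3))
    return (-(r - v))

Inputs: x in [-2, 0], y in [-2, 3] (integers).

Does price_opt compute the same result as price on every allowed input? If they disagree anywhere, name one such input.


Consider the input x=-2, y=-1.
price: t = 1; r = -2; (not ((y - x) != max(r, t))) -> true; y = -6; v = 0; [k=1]; v = 0; [k=2]; v = 0; [k=3]; v = 0; [k=4]; v = 0; [k=5]; v = 0; [k=6]; v = 0; s = 1; [k=-1]; s = 1; [k=0]; s = 1; [k=1]; s = 1; [k=2]; s = 1; [k=3]; s = 1; [k=4]; s = 1; r = -3; return 3
price_opt: t = 1; r = -2; (not (not (max(r, t) == (y - x)))) -> true; y = 5; v = 0; [k=1]; v = 25; [k=2]; v = 25; [k=3]; v = 25; [k=4]; v = 25; [k=5]; v = 25; [k=6]; v = 25; s = 1; s = 1; [k=0]; s = 1; [k=1]; s = 1; [k=2]; s = 1; [k=3]; s = 1; [k=4]; s = 1; r = -3; return 28
3 != 28, so the rewrite changes behavior.
verdict: not equivalent; witness: x=-2, y=-1


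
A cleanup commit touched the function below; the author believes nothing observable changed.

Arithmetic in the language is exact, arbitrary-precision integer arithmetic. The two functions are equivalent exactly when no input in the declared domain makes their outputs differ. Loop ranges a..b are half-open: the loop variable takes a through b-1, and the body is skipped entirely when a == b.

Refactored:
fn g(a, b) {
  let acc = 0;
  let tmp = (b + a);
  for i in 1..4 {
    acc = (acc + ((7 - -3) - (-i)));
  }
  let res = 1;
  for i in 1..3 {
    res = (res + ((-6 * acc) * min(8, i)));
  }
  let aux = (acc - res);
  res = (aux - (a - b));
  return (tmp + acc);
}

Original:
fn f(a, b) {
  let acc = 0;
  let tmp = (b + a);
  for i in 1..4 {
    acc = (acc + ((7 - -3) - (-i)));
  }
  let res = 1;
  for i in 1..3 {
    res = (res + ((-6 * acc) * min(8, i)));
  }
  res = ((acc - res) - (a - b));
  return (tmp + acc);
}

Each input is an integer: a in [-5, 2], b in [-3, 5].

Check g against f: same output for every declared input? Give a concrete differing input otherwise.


Reading the diff, among the changes: statement counts differ; local variable names differ.
Spot check at a=-1, b=1 — f: acc := 0 | tmp := 0 | iter i=1: | acc := 11 | iter i=2: | acc := 23 | iter i=3: | acc := 36 | res := 1 | iter i=1: | res := -215 | iter i=2: | res := -647 | res := 685 | result 36. g: acc := 0 | tmp := 0 | iter i=1: | acc := 11 | iter i=2: | acc := 23 | iter i=3: | acc := 36 | res := 1 | iter i=1: | res := -215 | iter i=2: | res := -647 | aux := 683 | res := 685 | result 36. Both give 36.
Across all 72 domain points the two functions coincide.
verdict: equivalent


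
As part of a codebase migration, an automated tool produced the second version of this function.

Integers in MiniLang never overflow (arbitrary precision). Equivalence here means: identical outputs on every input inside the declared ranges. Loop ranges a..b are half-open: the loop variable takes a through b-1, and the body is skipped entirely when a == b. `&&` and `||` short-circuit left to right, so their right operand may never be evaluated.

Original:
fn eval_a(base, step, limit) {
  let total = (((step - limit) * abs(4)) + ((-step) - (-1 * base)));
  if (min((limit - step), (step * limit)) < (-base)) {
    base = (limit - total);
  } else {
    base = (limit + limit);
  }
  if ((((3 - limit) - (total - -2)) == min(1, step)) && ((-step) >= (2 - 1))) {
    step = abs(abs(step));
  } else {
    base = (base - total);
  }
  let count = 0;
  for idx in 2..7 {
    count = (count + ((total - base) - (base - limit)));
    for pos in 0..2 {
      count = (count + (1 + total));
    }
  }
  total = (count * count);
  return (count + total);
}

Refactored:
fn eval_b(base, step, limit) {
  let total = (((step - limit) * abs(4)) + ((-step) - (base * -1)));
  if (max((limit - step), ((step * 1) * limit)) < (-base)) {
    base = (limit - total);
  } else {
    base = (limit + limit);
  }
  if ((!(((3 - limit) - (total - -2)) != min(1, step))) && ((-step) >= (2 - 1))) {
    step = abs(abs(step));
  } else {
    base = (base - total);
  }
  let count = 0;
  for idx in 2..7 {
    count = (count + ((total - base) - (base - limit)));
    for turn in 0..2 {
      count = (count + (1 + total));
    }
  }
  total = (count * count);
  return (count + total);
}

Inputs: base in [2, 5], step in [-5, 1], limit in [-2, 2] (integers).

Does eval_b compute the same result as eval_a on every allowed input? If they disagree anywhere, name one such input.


Not equivalent: base=2, step=-5, limit=1 separates them (347510 vs 184470).
eval_a: total=-17, then (min((limit - step), (step * limit)) < (-base)) is true, then base=18, then ((((3 - limit) - (total - -2)) == min(1, step)) && ((-step) >= (2 - 1))) is false, then base=35, then count=0, then (idx=2), then count=-86, then (pos=0), then count=-102, then (pos=1), then count=-118, then (idx=3), then count=-204, then (pos=0), then count=-220, then (pos=1), then count=-236, then (idx=4), then count=-322, then (pos=0), then count=-338, then (pos=1), then count=-354, then (idx=5), then count=-440, then (pos=0), then count=-456, then (pos=1), then count=-472, then (idx=6), then count=-558, then (pos=0), then count=-574, then (pos=1), then count=-590, then total=348100, then returns 347510
eval_b: total=-17, then (max((limit - step), ((step * 1) * limit)) < (-base)) is false, then base=2, then ((!(((3 - limit) - (total - -2)) != min(1, step))) && ((-step) >= (2 - 1))) is false, then base=19, then count=0, then (idx=2), then count=-54, then (turn=0), then count=-70, then (turn=1), then count=-86, then (idx=3), then count=-140, then (turn=0), then count=-156, then (turn=1), then count=-172, then (idx=4), then count=-226, then (turn=0), then count=-242, then (turn=1), then count=-258, then (idx=5), then count=-312, then (turn=0), then count=-328, then (turn=1), then count=-344, then (idx=6), then count=-398, then (turn=0), then count=-414, then (turn=1), then count=-430, then total=184900, then returns 184470
verdict: not equivalent; witness: base=2, step=-5, limit=1


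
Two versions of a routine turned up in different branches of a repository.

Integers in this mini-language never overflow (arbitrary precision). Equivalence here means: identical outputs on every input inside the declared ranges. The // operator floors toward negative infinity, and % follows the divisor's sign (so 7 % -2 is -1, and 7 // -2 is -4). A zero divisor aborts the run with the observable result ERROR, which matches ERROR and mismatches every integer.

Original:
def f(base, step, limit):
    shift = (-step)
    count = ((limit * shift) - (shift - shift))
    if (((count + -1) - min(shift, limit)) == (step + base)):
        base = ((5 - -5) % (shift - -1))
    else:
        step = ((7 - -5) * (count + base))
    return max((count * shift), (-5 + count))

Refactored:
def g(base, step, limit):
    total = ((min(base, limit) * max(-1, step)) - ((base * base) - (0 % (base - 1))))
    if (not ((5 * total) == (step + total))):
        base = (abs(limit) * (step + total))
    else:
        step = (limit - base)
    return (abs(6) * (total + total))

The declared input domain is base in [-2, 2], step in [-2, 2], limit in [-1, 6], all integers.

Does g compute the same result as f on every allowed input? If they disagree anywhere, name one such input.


Try base=-2, step=-2, limit=-1.
f: shift=2, then count=-2, then (((count + -1) - min(shift, limit)) == (step + base)) is false, then step=-48, then returns -4
g: total=-2, then (not ((5 * total) == (step + total))) is true, then base=-4, then returns -24
-4 != -24, so the rewrite changes behavior.
verdict: not equivalent; witness: base=-2, step=-2, limit=-1


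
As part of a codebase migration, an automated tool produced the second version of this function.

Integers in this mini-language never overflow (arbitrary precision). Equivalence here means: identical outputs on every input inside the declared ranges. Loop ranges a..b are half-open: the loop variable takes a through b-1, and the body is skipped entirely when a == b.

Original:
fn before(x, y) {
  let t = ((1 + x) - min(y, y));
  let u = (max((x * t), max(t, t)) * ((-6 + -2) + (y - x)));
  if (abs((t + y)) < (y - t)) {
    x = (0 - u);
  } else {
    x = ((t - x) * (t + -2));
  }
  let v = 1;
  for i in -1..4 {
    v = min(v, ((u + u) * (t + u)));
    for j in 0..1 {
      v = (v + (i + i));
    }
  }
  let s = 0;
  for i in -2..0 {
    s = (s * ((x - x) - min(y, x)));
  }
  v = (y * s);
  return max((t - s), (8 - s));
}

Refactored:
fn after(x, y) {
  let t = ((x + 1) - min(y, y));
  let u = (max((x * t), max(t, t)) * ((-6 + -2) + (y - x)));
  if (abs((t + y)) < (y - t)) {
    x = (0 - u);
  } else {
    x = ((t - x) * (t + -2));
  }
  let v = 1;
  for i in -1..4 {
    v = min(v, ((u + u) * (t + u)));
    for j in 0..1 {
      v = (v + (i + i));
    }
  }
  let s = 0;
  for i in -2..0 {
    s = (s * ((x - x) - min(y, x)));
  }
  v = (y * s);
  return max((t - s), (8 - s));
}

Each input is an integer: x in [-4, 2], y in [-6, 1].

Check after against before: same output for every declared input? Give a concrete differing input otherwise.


The two are interchangeable: same computation, different form, and every declared input agrees.
Spot check at x=-1, y=0 — before: t becomes 0; next u becomes 0; next (abs((t + y)) < (y - t)) evaluates to false; next x becomes -2; next v becomes 1; next at i=-1:; next v becomes 0; next at j=0:; next v becomes -2; next at i=0:; next v becomes -2; next at j=0:; next v becomes -2; next at i=1:; next v becomes -2; next at j=0:; next v becomes 0; next at i=2:; next v becomes 0; next at j=0:; next v becomes 4; next at i=3:; next v becomes 0; next at j=0:; next v becomes 6; next s becomes 0; next at i=-2:; next s becomes 0; next at i=-1:; next s becomes 0; next v becomes 0; next final value 8. after: t becomes 0; next u becomes 0; next (abs((t + y)) < (y - t)) evaluates to false; next x becomes -2; next v becomes 1; next at i=-1:; next v becomes 0; next at j=0:; next v becomes -2; next at i=0:; next v becomes -2; next at j=0:; next v becomes -2; next at i=1:; next v becomes -2; next at j=0:; next v becomes 0; next at i=2:; next v becomes 0; next at j=0:; next v becomes 4; next at i=3:; next v becomes 0; next at j=0:; next v becomes 6; next s becomes 0; next at i=-2:; next s becomes 0; next at i=-1:; next s becomes 0; next v becomes 0; next final value 8. Both give 8.
Across all 56 domain points the two functions coincide.
verdict: equivalent


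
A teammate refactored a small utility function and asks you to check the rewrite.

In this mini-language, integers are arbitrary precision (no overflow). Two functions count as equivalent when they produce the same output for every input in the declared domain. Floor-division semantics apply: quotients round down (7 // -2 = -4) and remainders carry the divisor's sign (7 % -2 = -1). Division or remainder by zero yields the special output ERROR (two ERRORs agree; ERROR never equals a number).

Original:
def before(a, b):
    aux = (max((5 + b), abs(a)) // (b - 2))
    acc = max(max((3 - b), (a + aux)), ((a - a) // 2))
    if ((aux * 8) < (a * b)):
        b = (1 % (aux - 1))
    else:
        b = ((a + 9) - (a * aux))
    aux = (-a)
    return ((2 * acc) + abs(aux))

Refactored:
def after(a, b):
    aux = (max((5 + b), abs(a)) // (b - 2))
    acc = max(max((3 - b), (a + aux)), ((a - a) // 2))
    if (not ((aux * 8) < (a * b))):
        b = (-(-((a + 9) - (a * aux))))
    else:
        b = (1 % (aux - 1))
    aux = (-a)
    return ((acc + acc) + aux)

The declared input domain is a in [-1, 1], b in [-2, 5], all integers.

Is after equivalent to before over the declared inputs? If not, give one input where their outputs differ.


These are not equivalent — on a=1, b=-2 the outputs split (11 vs 9).
before: aux = -1; acc = 5; ((aux * 8) < (a * b)) -> true; b = -1; aux = -1; return 11
after: aux = -1; acc = 5; (not ((aux * 8) < (a * b))) -> false; b = -1; aux = -1; return 9
verdict: not equivalent; witness: a=1, b=-2
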